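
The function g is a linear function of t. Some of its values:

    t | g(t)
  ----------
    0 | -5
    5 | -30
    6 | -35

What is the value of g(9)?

Write g(t) = at + b; the 3 given values yield a linear system in the 2 coefficients.
Solving, g(t) = -5t - 5.
Then g(9) = -50.

-50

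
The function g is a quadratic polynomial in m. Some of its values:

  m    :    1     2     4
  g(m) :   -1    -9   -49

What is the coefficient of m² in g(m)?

-4

Write g(m) = am² + bm + c; the 3 given values yield a linear system in the 3 coefficients.
Solving, g(m) = -4m² + 4m - 1.
The coefficient of m² is -4.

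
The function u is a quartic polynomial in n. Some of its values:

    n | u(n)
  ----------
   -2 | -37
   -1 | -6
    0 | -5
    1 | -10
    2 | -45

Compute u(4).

-541

Write u(n) = an^4 + bn³ + cn² + dn + e; the 5 given values yield a linear system in the 5 coefficients.
Solving, u(n) = -2n^4 - n² - 2n - 5.
Then u(4) = -541.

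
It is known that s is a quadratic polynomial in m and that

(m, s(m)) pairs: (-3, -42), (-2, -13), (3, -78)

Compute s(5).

Write s(m) = am² + bm + c; the 3 given values yield a linear system in the 3 coefficients.
Solving, s(m) = -7m² - 6m + 3.
Then s(5) = -202.

-202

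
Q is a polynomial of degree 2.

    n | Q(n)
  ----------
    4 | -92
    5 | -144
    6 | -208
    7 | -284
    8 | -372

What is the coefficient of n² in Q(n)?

-6

Write Q(n) = an² + bn + c; the 5 given values yield a linear system in the 3 coefficients.
Solving, Q(n) = -6n² + 2n - 4.
The coefficient of n² is -6.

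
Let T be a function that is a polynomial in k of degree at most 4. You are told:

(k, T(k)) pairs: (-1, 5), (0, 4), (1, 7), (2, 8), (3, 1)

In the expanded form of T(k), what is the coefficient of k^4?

Write T(k) = ak^4 + bk³ + ck² + dk + e; the 5 given values yield a linear system in the 5 coefficients.
Solving, the leading coefficient vanishes, and T(k) = -k³ + 2k² + 2k + 4.
The coefficient of k^4 is 0.

0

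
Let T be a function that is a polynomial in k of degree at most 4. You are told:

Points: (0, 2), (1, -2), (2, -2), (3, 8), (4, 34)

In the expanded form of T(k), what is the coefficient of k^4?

First differences: -4, 0, 10, 26. Second differences: 4, 10, 16. Third differences: 6, 6.
Level-3 differences are constant, so T has degree 3.
Fitting a degree-3 polynomial gives T(k) = k³ - k² - 4k + 2.
The coefficient of k^4 is 0.

0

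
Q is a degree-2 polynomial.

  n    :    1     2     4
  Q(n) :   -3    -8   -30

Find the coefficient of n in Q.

1

Write Q(n) = an² + bn + c; the 3 given values yield a linear system in the 3 coefficients.
Solving, Q(n) = -2n² + n - 2.
The coefficient of n is 1.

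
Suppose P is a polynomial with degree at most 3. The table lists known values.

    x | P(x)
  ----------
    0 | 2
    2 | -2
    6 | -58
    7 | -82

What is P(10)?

Write P(x) = ax³ + bx² + cx + d; the 4 given values yield a linear system in the 4 coefficients.
Solving, the leading coefficient vanishes, and P(x) = -2x² + 2x + 2.
Then P(10) = -178.

-178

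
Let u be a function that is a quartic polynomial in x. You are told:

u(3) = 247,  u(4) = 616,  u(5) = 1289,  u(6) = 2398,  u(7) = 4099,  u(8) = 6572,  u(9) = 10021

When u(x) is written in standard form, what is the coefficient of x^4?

First differences: 369, 673, 1109, 1701, 2473, 3449. Second differences: 304, 436, 592, 772, 976. Third differences: 132, 156, 180, 204. Fourth differences: 24, 24, 24.
Level-4 differences are constant, so u has degree 4.
Fitting a degree-4 polynomial gives u(x) = x^4 + 4x³ + 7x² - 3x + 4.
The coefficient of x^4 is 1.

1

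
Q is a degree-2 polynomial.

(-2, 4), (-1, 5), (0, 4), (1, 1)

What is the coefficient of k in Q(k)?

First differences: 1, -1, -3. Second differences: -2, -2.
Level-2 differences are constant, so Q has degree 2.
Fitting a degree-2 polynomial gives Q(k) = -k² - 2k + 4.
The coefficient of k is -2.

-2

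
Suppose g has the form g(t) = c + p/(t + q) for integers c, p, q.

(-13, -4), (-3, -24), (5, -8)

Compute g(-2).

(g(t) − c)(t + q) = p for each data point; the three points give a linear system in c and q, then p follows.
Solving: c = -6, q = 4, p = -18, so g(t) = -6 − 18/(t + 4).
Then g(-2) = -6 − 18/2 = -15.

-15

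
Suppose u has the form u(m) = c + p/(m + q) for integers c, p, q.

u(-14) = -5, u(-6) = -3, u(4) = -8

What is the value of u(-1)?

-18

(u(m) − c)(m + q) = p for each data point; the three points give a linear system in c and q, then p follows.
Solving: c = -6, q = 2, p = -12, so u(m) = -6 − 12/(m + 2).
Then u(-1) = -6 − 12/1 = -18.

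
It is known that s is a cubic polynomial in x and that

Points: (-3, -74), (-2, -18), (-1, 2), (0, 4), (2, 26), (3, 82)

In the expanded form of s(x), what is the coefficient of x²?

Write s(x) = ax³ + bx² + cx + d; the 6 given values yield a linear system in the 4 coefficients.
Solving, s(x) = 3x³ - x + 4.
The coefficient of x² is 0.

0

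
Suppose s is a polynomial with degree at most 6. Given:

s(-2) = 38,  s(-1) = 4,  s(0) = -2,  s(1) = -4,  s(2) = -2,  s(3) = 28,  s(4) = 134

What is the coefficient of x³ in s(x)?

-2

First differences: -34, -6, -2, 2, 30, 106. Second differences: 28, 4, 4, 28, 76. Third differences: -24, 0, 24, 48. Fourth differences: 24, 24, 24.
Level-4 differences are constant, so s has degree 4.
Fitting a degree-4 polynomial gives s(x) = x^4 - 2x³ + x² - 2x - 2.
The coefficient of x³ is -2.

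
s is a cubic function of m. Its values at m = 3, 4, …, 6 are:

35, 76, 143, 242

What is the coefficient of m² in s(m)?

1

Write s(m) = am³ + bm² + cm + d; the 4 given values yield a linear system in the 4 coefficients.
Solving, s(m) = m³ + m² - 3m + 8.
The coefficient of m² is 1.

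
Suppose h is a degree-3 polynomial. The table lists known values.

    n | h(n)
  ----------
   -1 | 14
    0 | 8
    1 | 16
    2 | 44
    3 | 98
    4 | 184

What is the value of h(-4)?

56

First differences: -6, 8, 28, 54, 86. Second differences: 14, 20, 26, 32. Third differences: 6, 6, 6.
Level-3 differences are constant, so h has degree 3.
Fitting a degree-3 polynomial gives h(n) = n³ + 7n² + 8.
Then h(-4) = 56.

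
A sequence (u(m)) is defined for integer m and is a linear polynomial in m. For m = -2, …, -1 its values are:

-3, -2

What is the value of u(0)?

-1

Write u(m) = am + b; the 2 given values yield a linear system in the 2 coefficients.
Solving, u(m) = m - 1.
Then u(0) = -1.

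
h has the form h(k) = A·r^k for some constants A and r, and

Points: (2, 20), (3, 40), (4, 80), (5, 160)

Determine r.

Consecutive ratio: 40/20 = 2, and 80/40 = 2, so r = 2.
Then A·2^2 = 20 gives A = 5, and h(k) = 5·2^k.

2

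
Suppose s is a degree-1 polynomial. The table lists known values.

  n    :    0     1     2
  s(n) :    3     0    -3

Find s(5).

First differences: -3, -3.
Level-1 differences are constant, so s has degree 1.
Fitting a degree-1 polynomial gives s(n) = -3n + 3.
Then s(5) = -12.

-12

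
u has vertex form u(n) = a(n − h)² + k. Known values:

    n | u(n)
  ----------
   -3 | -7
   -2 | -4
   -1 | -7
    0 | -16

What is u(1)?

First differences 3, -3, -9; second difference -6 = 2a, so a = -3.
Expanding, the n-coefficient is −2ah = 6h; matching it to the data gives h = -2, and then k = -4.
So u(n) = -3(n + 2)² − 4.
u(1) = -3·3² − 4 = -31.

-31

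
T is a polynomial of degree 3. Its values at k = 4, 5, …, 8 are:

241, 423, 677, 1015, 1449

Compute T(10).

First differences: 182, 254, 338, 434. Second differences: 72, 84, 96. Third differences: 12, 12.
Level-3 differences are constant, so T has degree 3.
Fitting a degree-3 polynomial gives T(k) = 2k³ + 6k² + 6k - 7.
Then T(10) = 2653.

2653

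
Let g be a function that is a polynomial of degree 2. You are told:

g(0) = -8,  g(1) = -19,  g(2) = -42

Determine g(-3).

-47

Write g(k) = ak² + bk + c; the 3 given values yield a linear system in the 3 coefficients.
Solving, g(k) = -6k² - 5k - 8.
Then g(-3) = -47.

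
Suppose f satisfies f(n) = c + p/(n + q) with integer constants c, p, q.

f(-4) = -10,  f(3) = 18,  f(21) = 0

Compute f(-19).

(f(n) − c)(n + q) = p for each data point; the three points give a linear system in c and q, then p follows.
Solving: c = -2, q = -1, p = 40, so f(n) = -2 + 40/(n − 1).
Then f(-19) = -2 + 40/(-20) = -4.

-4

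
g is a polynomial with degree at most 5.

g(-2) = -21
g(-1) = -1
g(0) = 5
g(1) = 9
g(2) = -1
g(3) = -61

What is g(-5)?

First differences: 20, 6, 4, -10, -60. Second differences: -14, -2, -14, -50. Third differences: 12, -12, -36. Fourth differences: -24, -24.
Level-4 differences are constant, so g has degree 4.
Fitting a degree-4 polynomial gives g(m) = -m^4 + 5m + 5.
Then g(-5) = -645.

-645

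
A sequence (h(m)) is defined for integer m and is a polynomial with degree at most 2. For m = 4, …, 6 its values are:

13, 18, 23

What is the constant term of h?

First differences: 5, 5.
Level-1 differences are constant, so h has degree 1.
Fitting a degree-1 polynomial gives h(m) = 5m - 7.
The constant term is h(0) = -7.

-7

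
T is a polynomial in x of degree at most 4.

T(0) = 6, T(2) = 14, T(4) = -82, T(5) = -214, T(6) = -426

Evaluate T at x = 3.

-12

Write T(x) = ax^4 + bx³ + cx² + dx + e; the 5 given values yield a linear system in the 5 coefficients.
Solving, the leading coefficient vanishes, and T(x) = -3x³ + 5x² + 6x + 6.
Then T(3) = -12.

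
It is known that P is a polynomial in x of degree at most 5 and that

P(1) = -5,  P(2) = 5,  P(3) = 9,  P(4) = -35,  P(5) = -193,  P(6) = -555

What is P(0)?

Write P(x) = ax^5 + bx^4 + cx³ + dx² + ex + p; the 6 given values yield a linear system in the 6 coefficients.
Solving, the leading coefficient vanishes, and P(x) = -x^4 + 3x³ + 4x² - 8x - 3.
The constant term is P(0) = -3.

-3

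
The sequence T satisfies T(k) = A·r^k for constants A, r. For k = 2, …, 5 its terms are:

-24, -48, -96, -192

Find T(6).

Consecutive ratio: -48/(-24) = 2, and -96/(-48) = 2, so r = 2.
Then A·2^2 = -24 gives A = -6, and T(k) = -6·2^k.
T(6) = -6·2^6 = -384.

-384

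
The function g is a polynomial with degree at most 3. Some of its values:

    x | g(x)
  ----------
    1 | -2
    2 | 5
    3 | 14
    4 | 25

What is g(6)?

53

First differences: 7, 9, 11. Second differences: 2, 2.
Level-2 differences are constant, so g has degree 2.
Fitting a degree-2 polynomial gives g(x) = x² + 4x - 7.
Then g(6) = 53.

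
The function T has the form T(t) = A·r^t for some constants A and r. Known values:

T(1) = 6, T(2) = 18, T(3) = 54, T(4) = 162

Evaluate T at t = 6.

Consecutive ratio: 18/6 = 3, and 54/18 = 3, so r = 3.
Then A·3^1 = 6 gives A = 2, and T(t) = 2·3^t.
T(6) = 2·3^6 = 1458.

1458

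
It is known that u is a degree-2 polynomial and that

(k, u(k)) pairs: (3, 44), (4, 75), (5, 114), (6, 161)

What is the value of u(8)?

279

Write u(k) = ak² + bk + c; the 4 given values yield a linear system in the 3 coefficients.
Solving, u(k) = 4k² + 3k - 1.
Then u(8) = 279.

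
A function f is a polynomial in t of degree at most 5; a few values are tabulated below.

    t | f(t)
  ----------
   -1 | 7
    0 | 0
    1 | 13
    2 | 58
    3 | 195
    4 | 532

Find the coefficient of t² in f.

First differences: -7, 13, 45, 137, 337. Second differences: 20, 32, 92, 200. Third differences: 12, 60, 108. Fourth differences: 48, 48.
Level-4 differences are constant, so f has degree 4.
Fitting a degree-4 polynomial gives f(t) = 2t^4 - 2t³ + 8t² + 5t.
The coefficient of t² is 8.

8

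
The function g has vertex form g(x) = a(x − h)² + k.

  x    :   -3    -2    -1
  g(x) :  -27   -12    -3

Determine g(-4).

First differences 15, 9; second difference -6 = 2a, so a = -3.
Expanding, the x-coefficient is −2ah = 6h; matching it to the data gives h = 0, and then k = 0.
So g(x) = -3(x + 0)² + 0.
g(-4) = -3·(-4)² + 0 = -48.

-48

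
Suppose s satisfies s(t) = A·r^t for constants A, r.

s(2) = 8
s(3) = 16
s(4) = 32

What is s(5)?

Consecutive ratio: 16/8 = 2, and 32/16 = 2, so r = 2.
Then A·2^2 = 8 gives A = 2, and s(t) = 2·2^t.
s(5) = 2·2^5 = 64.

64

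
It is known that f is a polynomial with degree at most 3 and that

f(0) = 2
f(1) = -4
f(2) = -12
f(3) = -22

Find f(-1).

First differences: -6, -8, -10. Second differences: -2, -2.
Level-2 differences are constant, so f has degree 2.
Fitting a degree-2 polynomial gives f(m) = -m² - 5m + 2.
Then f(-1) = 6.

6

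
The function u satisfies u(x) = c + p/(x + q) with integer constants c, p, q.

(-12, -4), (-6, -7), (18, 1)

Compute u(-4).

-10

(u(x) − c)(x + q) = p for each data point; the three points give a linear system in c and q, then p follows.
Solving: c = -1, q = 0, p = 36, so u(x) = -1 + 36/(x + 0).
Then u(-4) = -1 + 36/(-4) = -10.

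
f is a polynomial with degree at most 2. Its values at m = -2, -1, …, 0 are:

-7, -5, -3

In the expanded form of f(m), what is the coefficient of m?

2

Write f(m) = am² + bm + c; the 3 given values yield a linear system in the 3 coefficients.
Solving, the leading coefficient vanishes, and f(m) = 2m - 3.
The coefficient of m is 2.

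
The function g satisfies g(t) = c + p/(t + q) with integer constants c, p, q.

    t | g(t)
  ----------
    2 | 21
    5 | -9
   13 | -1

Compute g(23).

0

(g(t) − c)(t + q) = p for each data point; the three points give a linear system in c and q, then p follows.
Solving: c = 1, q = -3, p = -20, so g(t) = 1 − 20/(t − 3).
Then g(23) = 1 − 20/20 = 0.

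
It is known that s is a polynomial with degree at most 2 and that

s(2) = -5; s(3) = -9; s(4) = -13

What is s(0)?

3

First differences: -4, -4.
Level-1 differences are constant, so s has degree 1.
Fitting a degree-1 polynomial gives s(x) = -4x + 3.
The constant term is s(0) = 3.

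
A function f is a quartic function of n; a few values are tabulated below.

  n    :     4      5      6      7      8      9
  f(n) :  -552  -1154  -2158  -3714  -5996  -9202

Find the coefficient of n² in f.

-5

First differences: -602, -1004, -1556, -2282, -3206. Second differences: -402, -552, -726, -924. Third differences: -150, -174, -198. Fourth differences: -24, -24.
Level-4 differences are constant, so f has degree 4.
Fitting a degree-4 polynomial gives f(n) = -n^4 - 3n³ - 5n² - 5n - 4.
The coefficient of n² is -5.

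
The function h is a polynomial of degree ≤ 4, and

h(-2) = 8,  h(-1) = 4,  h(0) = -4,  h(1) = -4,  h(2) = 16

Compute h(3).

First differences: -4, -8, 0, 20. Second differences: -4, 8, 20. Third differences: 12, 12.
Level-3 differences are constant, so h has degree 3.
Extending the table by one column gives the next first difference 52, so h(3) = 16 + 52 = 68.

68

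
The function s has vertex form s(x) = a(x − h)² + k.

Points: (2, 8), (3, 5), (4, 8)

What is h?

First differences -3, 3; second difference 6 = 2a, so a = 3.
Expanding, the x-coefficient is −2ah = -6h; matching it to the data gives h = 3, and then k = 5.
So s(x) = 3(x − 3)² + 5.
Hence h = 3.

3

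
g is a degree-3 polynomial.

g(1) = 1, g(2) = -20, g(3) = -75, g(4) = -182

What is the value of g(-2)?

Write g(x) = ax³ + bx² + cx + d; the 4 given values yield a linear system in the 4 coefficients.
Solving, g(x) = -3x³ + x² - 3x + 6.
Then g(-2) = 40.

40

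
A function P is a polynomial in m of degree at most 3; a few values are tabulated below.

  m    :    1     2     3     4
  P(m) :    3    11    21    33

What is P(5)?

47

First differences: 8, 10, 12. Second differences: 2, 2.
Level-2 differences are constant, so P has degree 2.
Fitting a degree-2 polynomial gives P(m) = m² + 5m - 3.
Then P(5) = 47.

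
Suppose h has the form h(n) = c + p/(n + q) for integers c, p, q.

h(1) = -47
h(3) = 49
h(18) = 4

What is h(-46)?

(h(n) − c)(n + q) = p for each data point; the three points give a linear system in c and q, then p follows.
Solving: c = 1, q = -2, p = 48, so h(n) = 1 + 48/(n − 2).
Then h(-46) = 1 + 48/(-48) = 0.

0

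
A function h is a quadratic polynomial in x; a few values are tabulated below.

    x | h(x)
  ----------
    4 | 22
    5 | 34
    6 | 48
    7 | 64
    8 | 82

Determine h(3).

Write h(x) = ax² + bx + c; the 5 given values yield a linear system in the 3 coefficients.
Solving, h(x) = x² + 3x - 6.
Then h(3) = 12.

12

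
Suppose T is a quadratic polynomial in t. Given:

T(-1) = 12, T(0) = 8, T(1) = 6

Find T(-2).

Write T(t) = at² + bt + c; the 3 given values yield a linear system in the 3 coefficients.
Solving, T(t) = t² - 3t + 8.
Then T(-2) = 18.

18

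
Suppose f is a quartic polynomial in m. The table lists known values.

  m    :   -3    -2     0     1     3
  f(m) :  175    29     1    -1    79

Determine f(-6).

2869

Write f(m) = am^4 + bm³ + cm² + dm + e; the 5 given values yield a linear system in the 5 coefficients.
Solving, f(m) = 2m^4 - 2m³ - 4m² + 2m + 1.
Then f(-6) = 2869.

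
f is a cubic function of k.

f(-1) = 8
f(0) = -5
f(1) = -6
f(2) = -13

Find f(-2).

51

Write f(k) = ak³ + bk² + ck + d; the 4 given values yield a linear system in the 4 coefficients.
Solving, f(k) = -3k³ + 6k² - 4k - 5.
Then f(-2) = 51.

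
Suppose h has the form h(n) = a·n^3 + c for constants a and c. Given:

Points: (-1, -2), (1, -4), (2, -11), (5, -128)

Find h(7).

From h(-1) = -2 and h(1) = -4: -1a + c = -2 and 1a + c = -4.
Subtracting: 2a = -2, so a = -1; then c = -2 − (-1)·(-1) = -3.
So h(n) = -1n³ − 3, and h(7) = -346.

-346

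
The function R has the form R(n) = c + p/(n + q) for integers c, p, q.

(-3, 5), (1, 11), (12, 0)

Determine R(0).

8

(R(n) − c)(n + q) = p for each data point; the three points give a linear system in c and q, then p follows.
Solving: c = 2, q = -3, p = -18, so R(n) = 2 − 18/(n − 3).
Then R(0) = 2 − 18/(-3) = 8.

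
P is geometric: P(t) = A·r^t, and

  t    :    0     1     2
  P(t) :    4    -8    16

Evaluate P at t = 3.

Consecutive ratio: -8/4 = -2, and 16/(-8) = -2, so r = -2.
Then A·(-2)^0 = 4 gives A = 4, and P(t) = 4·(-2)^t.
P(3) = 4·(-2)^3 = -32.

-32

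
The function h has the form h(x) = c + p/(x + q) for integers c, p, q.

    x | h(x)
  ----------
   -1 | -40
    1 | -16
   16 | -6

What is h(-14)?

(h(x) − c)(x + q) = p for each data point; the three points give a linear system in c and q, then p follows.
Solving: c = -4, q = 2, p = -36, so h(x) = -4 − 36/(x + 2).
Then h(-14) = -4 − 36/(-12) = -1.

-1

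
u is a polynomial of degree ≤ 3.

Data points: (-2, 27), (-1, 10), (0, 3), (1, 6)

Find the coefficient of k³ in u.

0

First differences: -17, -7, 3. Second differences: 10, 10.
Level-2 differences are constant, so u has degree 2.
Fitting a degree-2 polynomial gives u(k) = 5k² - 2k + 3.
The coefficient of k³ is 0.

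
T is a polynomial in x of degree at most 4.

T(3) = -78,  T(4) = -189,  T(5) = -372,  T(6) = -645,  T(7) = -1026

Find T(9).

-2184

First differences: -111, -183, -273, -381. Second differences: -72, -90, -108. Third differences: -18, -18.
Level-3 differences are constant, so T has degree 3.
Fitting a degree-3 polynomial gives T(x) = -3x³ + 3.
Then T(9) = -2184.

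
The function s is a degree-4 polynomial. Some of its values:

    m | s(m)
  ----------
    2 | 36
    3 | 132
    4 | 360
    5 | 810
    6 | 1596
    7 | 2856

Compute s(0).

0

Write s(m) = am^4 + bm³ + cm² + dm + e; the 6 given values yield a linear system in the 5 coefficients.
Solving, s(m) = m^4 + m³ + 2m² + 2m.
Then s(0) = 0.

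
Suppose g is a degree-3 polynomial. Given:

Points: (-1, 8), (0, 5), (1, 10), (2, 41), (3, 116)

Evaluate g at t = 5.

470

Write g(t) = at³ + bt² + ct + d; the 5 given values yield a linear system in the 4 coefficients.
Solving, g(t) = 3t³ + 4t² - 2t + 5.
Then g(5) = 470.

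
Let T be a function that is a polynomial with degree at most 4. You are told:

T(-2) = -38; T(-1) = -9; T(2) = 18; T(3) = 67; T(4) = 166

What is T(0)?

Write T(k) = ak^4 + bk³ + ck² + dk + e; the 5 given values yield a linear system in the 5 coefficients.
Solving, the leading coefficient vanishes, and T(k) = 3k³ - 2k² + 2k - 2.
The constant term is T(0) = -2.

-2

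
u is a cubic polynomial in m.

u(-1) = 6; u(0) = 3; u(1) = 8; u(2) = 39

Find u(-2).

Write u(m) = am³ + bm² + cm + d; the 4 given values yield a linear system in the 4 coefficients.
Solving, u(m) = 3m³ + 4m² - 2m + 3.
Then u(-2) = -1.

-1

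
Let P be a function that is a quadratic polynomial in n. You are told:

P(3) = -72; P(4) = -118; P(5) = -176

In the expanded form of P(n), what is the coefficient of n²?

-6

Write P(n) = an² + bn + c; the 3 given values yield a linear system in the 3 coefficients.
Solving, P(n) = -6n² - 4n - 6.
The coefficient of n² is -6.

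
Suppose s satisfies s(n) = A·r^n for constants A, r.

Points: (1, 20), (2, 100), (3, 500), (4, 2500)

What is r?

5

Consecutive ratio: 100/20 = 5, and 500/100 = 5, so r = 5.
Then A·5^1 = 20 gives A = 4, and s(n) = 4·5^n.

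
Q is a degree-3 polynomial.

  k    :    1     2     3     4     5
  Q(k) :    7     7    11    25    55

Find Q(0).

First differences: 0, 4, 14, 30. Second differences: 4, 10, 16. Third differences: 6, 6.
Level-3 differences are constant, so Q has degree 3.
Fitting a degree-3 polynomial gives Q(k) = k³ - 4k² + 5k + 5.
Then Q(0) = 5.

5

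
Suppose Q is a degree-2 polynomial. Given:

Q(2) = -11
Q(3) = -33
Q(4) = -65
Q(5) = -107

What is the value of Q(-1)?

-5

First differences: -22, -32, -42. Second differences: -10, -10.
Level-2 differences are constant, so Q has degree 2.
Fitting a degree-2 polynomial gives Q(t) = -5t² + 3t + 3.
Then Q(-1) = -5.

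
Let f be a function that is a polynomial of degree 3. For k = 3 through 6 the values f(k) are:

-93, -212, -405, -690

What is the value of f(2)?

Write f(k) = ak³ + bk² + ck + d; the 4 given values yield a linear system in the 4 coefficients.
Solving, f(k) = -3k³ - k² - k.
Then f(2) = -30.

-30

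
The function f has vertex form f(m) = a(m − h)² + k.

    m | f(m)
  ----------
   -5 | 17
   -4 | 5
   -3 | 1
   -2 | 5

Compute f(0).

First differences -12, -4, 4; second difference 8 = 2a, so a = 4.
Expanding, the m-coefficient is −2ah = -8h; matching it to the data gives h = -3, and then k = 1.
So f(m) = 4(m + 3)² + 1.
f(0) = 4·3² + 1 = 37.

37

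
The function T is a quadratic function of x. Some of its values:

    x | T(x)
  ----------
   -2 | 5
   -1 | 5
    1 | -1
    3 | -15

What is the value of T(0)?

Write T(x) = ax² + bx + c; the 4 given values yield a linear system in the 3 coefficients.
Solving, T(x) = -x² - 3x + 3.
Then T(0) = 3.

3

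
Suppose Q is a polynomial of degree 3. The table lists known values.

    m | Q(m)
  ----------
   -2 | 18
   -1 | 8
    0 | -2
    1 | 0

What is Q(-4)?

-10

Write Q(m) = am³ + bm² + cm + d; the 4 given values yield a linear system in the 4 coefficients.
Solving, Q(m) = 2m³ + 6m² - 6m - 2.
Then Q(-4) = -10.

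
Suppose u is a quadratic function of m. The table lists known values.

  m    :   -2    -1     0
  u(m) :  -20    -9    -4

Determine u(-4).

Write u(m) = am² + bm + c; the 3 given values yield a linear system in the 3 coefficients.
Solving, u(m) = -3m² + 2m - 4.
Then u(-4) = -60.

-60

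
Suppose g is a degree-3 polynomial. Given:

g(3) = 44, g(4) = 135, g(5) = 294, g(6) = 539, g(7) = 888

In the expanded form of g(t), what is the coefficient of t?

-6

First differences: 91, 159, 245, 349. Second differences: 68, 86, 104. Third differences: 18, 18.
Level-3 differences are constant, so g has degree 3.
Fitting a degree-3 polynomial gives g(t) = 3t³ - 2t² - 6t - 1.
The coefficient of t is -6.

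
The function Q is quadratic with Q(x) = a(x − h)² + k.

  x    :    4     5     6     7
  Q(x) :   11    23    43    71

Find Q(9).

151

First differences 12, 20, 28; second difference 8 = 2a, so a = 4.
Expanding, the x-coefficient is −2ah = -8h; matching it to the data gives h = 3, and then k = 7.
So Q(x) = 4(x − 3)² + 7.
Q(9) = 4·6² + 7 = 151.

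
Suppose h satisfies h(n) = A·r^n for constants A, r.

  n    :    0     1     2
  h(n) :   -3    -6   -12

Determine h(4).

-48

Consecutive ratio: -6/(-3) = 2, and -12/(-6) = 2, so r = 2.
Then A·2^0 = -3 gives A = -3, and h(n) = -3·2^n.
h(4) = -3·2^4 = -48.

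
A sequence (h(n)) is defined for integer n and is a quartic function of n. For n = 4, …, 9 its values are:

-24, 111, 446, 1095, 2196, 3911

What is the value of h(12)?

14720

First differences: 135, 335, 649, 1101, 1715. Second differences: 200, 314, 452, 614. Third differences: 114, 138, 162. Fourth differences: 24, 24.
Level-4 differences are constant, so h has degree 4.
Fitting a degree-4 polynomial gives h(n) = n^4 - 3n³ - 6n² + 3n - 4.
Then h(12) = 14720.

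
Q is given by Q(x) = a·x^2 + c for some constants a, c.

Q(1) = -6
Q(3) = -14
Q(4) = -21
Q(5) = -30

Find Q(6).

-41

From Q(1) = -6 and Q(3) = -14: 1a + c = -6 and 9a + c = -14.
Subtracting: 8a = -8, so a = -1; then c = -6 − (-1)·1 = -5.
So Q(x) = -1x² − 5, and Q(6) = -41.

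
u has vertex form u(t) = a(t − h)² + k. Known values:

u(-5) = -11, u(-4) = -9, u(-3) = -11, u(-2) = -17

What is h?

First differences 2, -2, -6; second difference -4 = 2a, so a = -2.
Expanding, the t-coefficient is −2ah = 4h; matching it to the data gives h = -4, and then k = -9.
So u(t) = -2(t + 4)² − 9.
Hence h = -4.

-4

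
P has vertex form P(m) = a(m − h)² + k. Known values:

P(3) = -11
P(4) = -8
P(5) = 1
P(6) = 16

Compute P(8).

First differences 3, 9, 15; second difference 6 = 2a, so a = 3.
Expanding, the m-coefficient is −2ah = -6h; matching it to the data gives h = 3, and then k = -11.
So P(m) = 3(m − 3)² − 11.
P(8) = 3·5² − 11 = 64.

64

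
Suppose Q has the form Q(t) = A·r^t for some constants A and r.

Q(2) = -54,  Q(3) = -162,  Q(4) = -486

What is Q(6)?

Consecutive ratio: -162/(-54) = 3, and -486/(-162) = 3, so r = 3.
Then A·3^2 = -54 gives A = -6, and Q(t) = -6·3^t.
Q(6) = -6·3^6 = -4374.

-4374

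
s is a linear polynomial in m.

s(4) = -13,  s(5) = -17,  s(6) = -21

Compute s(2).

-5

First differences: -4, -4.
Level-1 differences are constant, so s has degree 1.
Fitting a degree-1 polynomial gives s(m) = -4m + 3.
Then s(2) = -5.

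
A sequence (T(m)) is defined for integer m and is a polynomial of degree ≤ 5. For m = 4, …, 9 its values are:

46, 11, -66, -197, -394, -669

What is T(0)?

6

First differences: -35, -77, -131, -197, -275. Second differences: -42, -54, -66, -78. Third differences: -12, -12, -12.
Level-3 differences are constant, so T has degree 3.
Fitting a degree-3 polynomial gives T(m) = -2m³ + 9m² + 6m + 6.
The constant term is T(0) = 6.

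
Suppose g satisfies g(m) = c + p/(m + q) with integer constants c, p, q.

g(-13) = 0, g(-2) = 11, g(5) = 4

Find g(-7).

(g(m) − c)(m + q) = p for each data point; the three points give a linear system in c and q, then p follows.
Solving: c = 2, q = 4, p = 18, so g(m) = 2 + 18/(m + 4).
Then g(-7) = 2 + 18/(-3) = -4.

-4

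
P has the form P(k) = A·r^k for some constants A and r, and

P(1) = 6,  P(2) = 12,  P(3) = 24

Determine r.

2

Consecutive ratio: 12/6 = 2, and 24/12 = 2, so r = 2.
Then A·2^1 = 6 gives A = 3, and P(k) = 3·2^k.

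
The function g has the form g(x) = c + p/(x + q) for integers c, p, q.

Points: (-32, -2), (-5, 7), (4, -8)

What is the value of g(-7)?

(g(x) − c)(x + q) = p for each data point; the three points give a linear system in c and q, then p follows.
Solving: c = -3, q = 2, p = -30, so g(x) = -3 − 30/(x + 2).
Then g(-7) = -3 − 30/(-5) = 3.

3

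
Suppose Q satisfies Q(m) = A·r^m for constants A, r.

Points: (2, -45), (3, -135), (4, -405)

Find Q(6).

-3645

Consecutive ratio: -135/(-45) = 3, and -405/(-135) = 3, so r = 3.
Then A·3^2 = -45 gives A = -5, and Q(m) = -5·3^m.
Q(6) = -5·3^6 = -3645.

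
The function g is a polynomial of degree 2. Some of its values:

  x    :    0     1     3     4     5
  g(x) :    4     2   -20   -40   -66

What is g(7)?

-136

Write g(x) = ax² + bx + c; the 5 given values yield a linear system in the 3 coefficients.
Solving, g(x) = -3x² + x + 4.
Then g(7) = -136.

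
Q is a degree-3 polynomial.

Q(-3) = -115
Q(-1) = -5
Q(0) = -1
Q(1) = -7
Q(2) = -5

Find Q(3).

Write Q(k) = ak³ + bk² + ck + d; the 5 given values yield a linear system in the 4 coefficients.
Solving, Q(k) = 3k³ - 5k² - 4k - 1.
Then Q(3) = 23.

23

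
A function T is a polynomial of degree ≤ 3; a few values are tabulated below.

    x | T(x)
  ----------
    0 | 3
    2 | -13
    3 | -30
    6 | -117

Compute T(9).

Write T(x) = ax³ + bx² + cx + d; the 4 given values yield a linear system in the 4 coefficients.
Solving, the leading coefficient vanishes, and T(x) = -3x² - 2x + 3.
Then T(9) = -258.

-258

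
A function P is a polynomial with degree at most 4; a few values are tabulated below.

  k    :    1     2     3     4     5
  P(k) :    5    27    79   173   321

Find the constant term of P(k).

First differences: 22, 52, 94, 148. Second differences: 30, 42, 54. Third differences: 12, 12.
Level-3 differences are constant, so P has degree 3.
Fitting a degree-3 polynomial gives P(k) = 2k³ + 3k² - k + 1.
The constant term is P(0) = 1.

1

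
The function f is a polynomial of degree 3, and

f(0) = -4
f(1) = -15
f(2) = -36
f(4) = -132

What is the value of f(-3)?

Write f(t) = at³ + bt² + ct + d; the 4 given values yield a linear system in the 4 coefficients.
Solving, f(t) = -t³ - 2t² - 8t - 4.
Then f(-3) = 29.

29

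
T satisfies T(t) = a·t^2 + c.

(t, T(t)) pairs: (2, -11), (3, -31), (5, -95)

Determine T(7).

-191

From T(2) = -11 and T(3) = -31: 4a + c = -11 and 9a + c = -31.
Subtracting: 5a = -20, so a = -4; then c = -11 − (-4)·4 = 5.
So T(t) = -4t² + 5, and T(7) = -191.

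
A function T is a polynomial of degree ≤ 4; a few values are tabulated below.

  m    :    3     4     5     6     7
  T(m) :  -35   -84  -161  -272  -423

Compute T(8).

First differences: -49, -77, -111, -151. Second differences: -28, -34, -40. Third differences: -6, -6.
Level-3 differences are constant, so T has degree 3.
Fitting a degree-3 polynomial gives T(m) = -m³ - 2m² + 2m + 4.
Then T(8) = -620.

-620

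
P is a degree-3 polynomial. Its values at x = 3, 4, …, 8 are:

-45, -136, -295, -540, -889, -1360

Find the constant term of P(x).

First differences: -91, -159, -245, -349, -471. Second differences: -68, -86, -104, -122. Third differences: -18, -18, -18.
Level-3 differences are constant, so P has degree 3.
Fitting a degree-3 polynomial gives P(x) = -3x³ + 2x² + 6x.
The constant term is P(0) = 0.

0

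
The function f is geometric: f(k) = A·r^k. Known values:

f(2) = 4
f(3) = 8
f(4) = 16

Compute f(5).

Consecutive ratio: 8/4 = 2, and 16/8 = 2, so r = 2.
Then A·2^2 = 4 gives A = 1, and f(k) = 1·2^k.
f(5) = 1·2^5 = 32.

32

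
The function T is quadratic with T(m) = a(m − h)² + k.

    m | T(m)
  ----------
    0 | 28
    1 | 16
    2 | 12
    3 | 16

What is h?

First differences -12, -4, 4; second difference 8 = 2a, so a = 4.
Expanding, the m-coefficient is −2ah = -8h; matching it to the data gives h = 2, and then k = 12.
So T(m) = 4(m − 2)² + 12.
Hence h = 2.

2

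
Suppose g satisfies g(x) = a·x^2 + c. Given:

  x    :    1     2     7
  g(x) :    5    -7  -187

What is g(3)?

-27

From g(1) = 5 and g(2) = -7: 1a + c = 5 and 4a + c = -7.
Subtracting: 3a = -12, so a = -4; then c = 5 − (-4)·1 = 9.
So g(x) = -4x² + 9, and g(3) = -27.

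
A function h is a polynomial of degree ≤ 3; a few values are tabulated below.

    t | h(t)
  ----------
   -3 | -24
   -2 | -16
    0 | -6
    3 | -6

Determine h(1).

-4

Write h(t) = at³ + bt² + ct + d; the 4 given values yield a linear system in the 4 coefficients.
Solving, the leading coefficient vanishes, and h(t) = -t² + 3t - 6.
Then h(1) = -4.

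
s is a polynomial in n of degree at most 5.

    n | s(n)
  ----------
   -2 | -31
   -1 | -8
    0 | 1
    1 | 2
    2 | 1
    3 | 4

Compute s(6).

97

First differences: 23, 9, 1, -1, 3. Second differences: -14, -8, -2, 4. Third differences: 6, 6, 6.
Level-3 differences are constant, so s has degree 3.
Fitting a degree-3 polynomial gives s(n) = n³ - 4n² + 4n + 1.
Then s(6) = 97.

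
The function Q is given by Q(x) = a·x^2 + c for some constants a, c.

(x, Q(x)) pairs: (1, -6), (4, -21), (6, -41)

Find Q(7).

From Q(1) = -6 and Q(4) = -21: 1a + c = -6 and 16a + c = -21.
Subtracting: 15a = -15, so a = -1; then c = -6 − (-1)·1 = -5.
So Q(x) = -1x² − 5, and Q(7) = -54.

-54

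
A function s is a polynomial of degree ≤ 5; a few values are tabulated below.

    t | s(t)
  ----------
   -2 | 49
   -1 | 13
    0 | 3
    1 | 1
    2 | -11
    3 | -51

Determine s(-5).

493

First differences: -36, -10, -2, -12, -40. Second differences: 26, 8, -10, -28. Third differences: -18, -18, -18.
Level-3 differences are constant, so s has degree 3.
Fitting a degree-3 polynomial gives s(t) = -3t³ + 4t² - 3t + 3.
Then s(-5) = 493.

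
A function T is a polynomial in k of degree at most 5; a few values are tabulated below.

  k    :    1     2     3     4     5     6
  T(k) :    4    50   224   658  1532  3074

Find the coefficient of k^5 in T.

0

First differences: 46, 174, 434, 874, 1542. Second differences: 128, 260, 440, 668. Third differences: 132, 180, 228. Fourth differences: 48, 48.
Level-4 differences are constant, so T has degree 4.
Fitting a degree-4 polynomial gives T(k) = 2k^4 + 2k³ + 2k² - 4k + 2.
The coefficient of k^5 is 0.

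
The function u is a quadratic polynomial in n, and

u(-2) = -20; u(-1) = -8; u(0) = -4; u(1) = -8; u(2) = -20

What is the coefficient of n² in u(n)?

First differences: 12, 4, -4, -12. Second differences: -8, -8, -8.
Level-2 differences are constant, so u has degree 2.
Fitting a degree-2 polynomial gives u(n) = -4n² - 4.
The coefficient of n² is -4.

-4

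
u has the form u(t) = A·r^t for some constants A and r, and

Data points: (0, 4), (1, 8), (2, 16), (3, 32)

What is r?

2

Consecutive ratio: 8/4 = 2, and 16/8 = 2, so r = 2.
Then A·2^0 = 4 gives A = 4, and u(t) = 4·2^t.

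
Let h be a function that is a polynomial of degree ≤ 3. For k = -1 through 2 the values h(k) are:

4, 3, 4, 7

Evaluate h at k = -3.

12

Write h(k) = ak³ + bk² + ck + d; the 4 given values yield a linear system in the 4 coefficients.
Solving, the leading coefficient vanishes, and h(k) = k² + 3.
Then h(-3) = 12.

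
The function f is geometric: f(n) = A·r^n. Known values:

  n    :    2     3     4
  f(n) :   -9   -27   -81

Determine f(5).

Consecutive ratio: -27/(-9) = 3, and -81/(-27) = 3, so r = 3.
Then A·3^2 = -9 gives A = -1, and f(n) = -1·3^n.
f(5) = -1·3^5 = -243.

-243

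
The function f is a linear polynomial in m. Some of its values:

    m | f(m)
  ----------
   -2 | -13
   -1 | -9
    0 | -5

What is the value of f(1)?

-1

First differences: 4, 4.
Level-1 differences are constant, so f has degree 1.
Extending the table by one column gives the next first difference 4, so f(1) = -5 + 4 = -1.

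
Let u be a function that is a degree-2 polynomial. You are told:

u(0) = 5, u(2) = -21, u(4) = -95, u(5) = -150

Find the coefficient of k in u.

Write u(k) = ak² + bk + c; the 4 given values yield a linear system in the 3 coefficients.
Solving, u(k) = -6k² - k + 5.
The coefficient of k is -1.

-1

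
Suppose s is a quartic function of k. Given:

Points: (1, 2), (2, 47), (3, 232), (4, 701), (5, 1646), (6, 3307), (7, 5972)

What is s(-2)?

-13

First differences: 45, 185, 469, 945, 1661, 2665. Second differences: 140, 284, 476, 716, 1004. Third differences: 144, 192, 240, 288. Fourth differences: 48, 48, 48.
Level-4 differences are constant, so s has degree 4.
Fitting a degree-4 polynomial gives s(k) = 2k^4 + 4k³ - 4k² - k + 1.
Then s(-2) = -13.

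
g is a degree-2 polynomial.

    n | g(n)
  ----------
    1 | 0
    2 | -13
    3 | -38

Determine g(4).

Write g(n) = an² + bn + c; the 3 given values yield a linear system in the 3 coefficients.
Solving, g(n) = -6n² + 5n + 1.
Then g(4) = -75.

-75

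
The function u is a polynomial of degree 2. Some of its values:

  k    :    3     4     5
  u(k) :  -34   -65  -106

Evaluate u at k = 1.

-2

Write u(k) = ak² + bk + c; the 3 given values yield a linear system in the 3 coefficients.
Solving, u(k) = -5k² + 4k - 1.
Then u(1) = -2.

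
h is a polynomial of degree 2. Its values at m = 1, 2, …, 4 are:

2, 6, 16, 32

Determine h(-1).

First differences: 4, 10, 16. Second differences: 6, 6.
Level-2 differences are constant, so h has degree 2.
Fitting a degree-2 polynomial gives h(m) = 3m² - 5m + 4.
Then h(-1) = 12.

12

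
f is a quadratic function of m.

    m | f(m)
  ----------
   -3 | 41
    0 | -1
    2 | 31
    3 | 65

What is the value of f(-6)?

191

Write f(m) = am² + bm + c; the 4 given values yield a linear system in the 3 coefficients.
Solving, f(m) = 6m² + 4m - 1.
Then f(-6) = 191.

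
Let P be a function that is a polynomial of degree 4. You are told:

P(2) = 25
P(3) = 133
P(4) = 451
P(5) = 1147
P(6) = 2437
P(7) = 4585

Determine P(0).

7

First differences: 108, 318, 696, 1290, 2148. Second differences: 210, 378, 594, 858. Third differences: 168, 216, 264. Fourth differences: 48, 48.
Level-4 differences are constant, so P has degree 4.
Fitting a degree-4 polynomial gives P(n) = 2n^4 - 5n² + 3n + 7.
Then P(0) = 7.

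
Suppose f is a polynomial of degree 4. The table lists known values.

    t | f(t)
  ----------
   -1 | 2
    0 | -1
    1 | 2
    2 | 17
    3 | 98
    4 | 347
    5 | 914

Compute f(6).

First differences: -3, 3, 15, 81, 249, 567. Second differences: 6, 12, 66, 168, 318. Third differences: 6, 54, 102, 150. Fourth differences: 48, 48, 48.
Level-4 differences are constant, so f has degree 4.
Extending the table by one column gives the next first difference 1083, so f(6) = 914 + 1083 = 1997.

1997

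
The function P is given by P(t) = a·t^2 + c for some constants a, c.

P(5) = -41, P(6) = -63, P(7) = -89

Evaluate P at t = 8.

-119

From P(5) = -41 and P(6) = -63: 25a + c = -41 and 36a + c = -63.
Subtracting: 11a = -22, so a = -2; then c = -41 − (-2)·25 = 9.
So P(t) = -2t² + 9, and P(8) = -119.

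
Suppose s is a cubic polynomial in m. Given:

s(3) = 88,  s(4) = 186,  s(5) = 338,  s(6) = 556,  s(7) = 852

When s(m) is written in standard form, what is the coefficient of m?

3

First differences: 98, 152, 218, 296. Second differences: 54, 66, 78. Third differences: 12, 12.
Level-3 differences are constant, so s has degree 3.
Fitting a degree-3 polynomial gives s(m) = 2m³ + 3m² + 3m - 2.
The coefficient of m is 3.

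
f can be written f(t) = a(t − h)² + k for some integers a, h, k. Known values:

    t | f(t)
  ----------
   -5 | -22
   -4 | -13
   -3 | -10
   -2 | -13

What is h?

-3

First differences 9, 3, -3; second difference -6 = 2a, so a = -3.
Expanding, the t-coefficient is −2ah = 6h; matching it to the data gives h = -3, and then k = -10.
So f(t) = -3(t + 3)² − 10.
Hence h = -3.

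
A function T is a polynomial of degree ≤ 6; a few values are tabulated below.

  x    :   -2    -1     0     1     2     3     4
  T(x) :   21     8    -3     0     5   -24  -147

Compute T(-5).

Write T(x) = ax^6 + bx^5 + cx^4 + dx³ + ex² + px + q; the 7 given values yield a linear system in the 7 coefficients.
Solving, the top 2 coefficients vanish, and T(x) = -x^4 + 8x² - 4x - 3.
Then T(-5) = -408.

-408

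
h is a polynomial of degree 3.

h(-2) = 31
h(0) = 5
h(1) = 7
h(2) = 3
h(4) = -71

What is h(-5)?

325

Write h(k) = ak³ + bk² + ck + d; the 5 given values yield a linear system in the 4 coefficients.
Solving, h(k) = -2k³ + 3k² + k + 5.
Then h(-5) = 325.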